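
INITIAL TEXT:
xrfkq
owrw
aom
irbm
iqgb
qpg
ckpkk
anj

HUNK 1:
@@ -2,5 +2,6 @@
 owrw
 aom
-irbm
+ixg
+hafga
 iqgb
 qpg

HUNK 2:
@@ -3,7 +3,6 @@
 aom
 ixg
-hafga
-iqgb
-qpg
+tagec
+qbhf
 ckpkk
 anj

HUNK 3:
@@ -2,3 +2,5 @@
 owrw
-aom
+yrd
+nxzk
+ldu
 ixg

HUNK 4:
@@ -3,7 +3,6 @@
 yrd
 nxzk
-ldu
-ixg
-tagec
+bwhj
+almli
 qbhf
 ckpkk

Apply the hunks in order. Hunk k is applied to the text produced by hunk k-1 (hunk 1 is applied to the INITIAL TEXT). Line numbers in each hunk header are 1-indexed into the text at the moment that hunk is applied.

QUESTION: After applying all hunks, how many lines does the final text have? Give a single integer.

Hunk 1: at line 2 remove [irbm] add [ixg,hafga] -> 9 lines: xrfkq owrw aom ixg hafga iqgb qpg ckpkk anj
Hunk 2: at line 3 remove [hafga,iqgb,qpg] add [tagec,qbhf] -> 8 lines: xrfkq owrw aom ixg tagec qbhf ckpkk anj
Hunk 3: at line 2 remove [aom] add [yrd,nxzk,ldu] -> 10 lines: xrfkq owrw yrd nxzk ldu ixg tagec qbhf ckpkk anj
Hunk 4: at line 3 remove [ldu,ixg,tagec] add [bwhj,almli] -> 9 lines: xrfkq owrw yrd nxzk bwhj almli qbhf ckpkk anj
Final line count: 9

Answer: 9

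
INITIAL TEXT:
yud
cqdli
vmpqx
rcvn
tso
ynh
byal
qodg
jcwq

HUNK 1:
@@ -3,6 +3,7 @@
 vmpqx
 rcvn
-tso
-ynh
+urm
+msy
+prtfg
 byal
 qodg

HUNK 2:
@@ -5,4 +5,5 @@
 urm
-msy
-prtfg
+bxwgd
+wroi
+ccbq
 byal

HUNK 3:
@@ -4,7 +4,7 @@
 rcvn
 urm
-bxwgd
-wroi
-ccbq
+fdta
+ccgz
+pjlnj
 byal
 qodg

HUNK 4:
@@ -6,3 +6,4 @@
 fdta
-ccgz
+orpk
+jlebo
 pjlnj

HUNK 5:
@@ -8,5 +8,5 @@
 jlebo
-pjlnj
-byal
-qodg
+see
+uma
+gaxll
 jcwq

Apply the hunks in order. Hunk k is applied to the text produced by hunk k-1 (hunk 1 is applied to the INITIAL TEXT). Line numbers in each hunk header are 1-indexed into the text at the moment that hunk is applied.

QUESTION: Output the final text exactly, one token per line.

Hunk 1: at line 3 remove [tso,ynh] add [urm,msy,prtfg] -> 10 lines: yud cqdli vmpqx rcvn urm msy prtfg byal qodg jcwq
Hunk 2: at line 5 remove [msy,prtfg] add [bxwgd,wroi,ccbq] -> 11 lines: yud cqdli vmpqx rcvn urm bxwgd wroi ccbq byal qodg jcwq
Hunk 3: at line 4 remove [bxwgd,wroi,ccbq] add [fdta,ccgz,pjlnj] -> 11 lines: yud cqdli vmpqx rcvn urm fdta ccgz pjlnj byal qodg jcwq
Hunk 4: at line 6 remove [ccgz] add [orpk,jlebo] -> 12 lines: yud cqdli vmpqx rcvn urm fdta orpk jlebo pjlnj byal qodg jcwq
Hunk 5: at line 8 remove [pjlnj,byal,qodg] add [see,uma,gaxll] -> 12 lines: yud cqdli vmpqx rcvn urm fdta orpk jlebo see uma gaxll jcwq

Answer: yud
cqdli
vmpqx
rcvn
urm
fdta
orpk
jlebo
see
uma
gaxll
jcwq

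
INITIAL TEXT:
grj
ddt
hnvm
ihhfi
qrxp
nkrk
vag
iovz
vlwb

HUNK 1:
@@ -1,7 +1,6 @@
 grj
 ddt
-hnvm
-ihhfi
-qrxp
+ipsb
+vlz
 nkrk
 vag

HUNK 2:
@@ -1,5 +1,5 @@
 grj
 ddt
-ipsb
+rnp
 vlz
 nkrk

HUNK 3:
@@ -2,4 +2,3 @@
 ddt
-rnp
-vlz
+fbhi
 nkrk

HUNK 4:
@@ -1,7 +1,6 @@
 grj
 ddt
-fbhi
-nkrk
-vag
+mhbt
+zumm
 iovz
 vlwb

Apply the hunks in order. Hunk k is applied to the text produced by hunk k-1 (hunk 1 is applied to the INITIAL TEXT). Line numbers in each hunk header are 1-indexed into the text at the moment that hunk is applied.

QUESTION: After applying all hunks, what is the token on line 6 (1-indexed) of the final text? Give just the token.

Hunk 1: at line 1 remove [hnvm,ihhfi,qrxp] add [ipsb,vlz] -> 8 lines: grj ddt ipsb vlz nkrk vag iovz vlwb
Hunk 2: at line 1 remove [ipsb] add [rnp] -> 8 lines: grj ddt rnp vlz nkrk vag iovz vlwb
Hunk 3: at line 2 remove [rnp,vlz] add [fbhi] -> 7 lines: grj ddt fbhi nkrk vag iovz vlwb
Hunk 4: at line 1 remove [fbhi,nkrk,vag] add [mhbt,zumm] -> 6 lines: grj ddt mhbt zumm iovz vlwb
Final line 6: vlwb

Answer: vlwb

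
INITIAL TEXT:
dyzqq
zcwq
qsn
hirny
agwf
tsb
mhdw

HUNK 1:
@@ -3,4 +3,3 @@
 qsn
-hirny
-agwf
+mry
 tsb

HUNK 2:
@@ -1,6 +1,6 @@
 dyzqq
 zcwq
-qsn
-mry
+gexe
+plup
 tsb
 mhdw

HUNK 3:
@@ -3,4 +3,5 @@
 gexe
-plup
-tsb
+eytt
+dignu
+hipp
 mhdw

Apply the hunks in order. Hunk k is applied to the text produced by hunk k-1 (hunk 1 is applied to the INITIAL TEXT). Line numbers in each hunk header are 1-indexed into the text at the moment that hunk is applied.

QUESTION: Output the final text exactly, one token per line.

Hunk 1: at line 3 remove [hirny,agwf] add [mry] -> 6 lines: dyzqq zcwq qsn mry tsb mhdw
Hunk 2: at line 1 remove [qsn,mry] add [gexe,plup] -> 6 lines: dyzqq zcwq gexe plup tsb mhdw
Hunk 3: at line 3 remove [plup,tsb] add [eytt,dignu,hipp] -> 7 lines: dyzqq zcwq gexe eytt dignu hipp mhdw

Answer: dyzqq
zcwq
gexe
eytt
dignu
hipp
mhdw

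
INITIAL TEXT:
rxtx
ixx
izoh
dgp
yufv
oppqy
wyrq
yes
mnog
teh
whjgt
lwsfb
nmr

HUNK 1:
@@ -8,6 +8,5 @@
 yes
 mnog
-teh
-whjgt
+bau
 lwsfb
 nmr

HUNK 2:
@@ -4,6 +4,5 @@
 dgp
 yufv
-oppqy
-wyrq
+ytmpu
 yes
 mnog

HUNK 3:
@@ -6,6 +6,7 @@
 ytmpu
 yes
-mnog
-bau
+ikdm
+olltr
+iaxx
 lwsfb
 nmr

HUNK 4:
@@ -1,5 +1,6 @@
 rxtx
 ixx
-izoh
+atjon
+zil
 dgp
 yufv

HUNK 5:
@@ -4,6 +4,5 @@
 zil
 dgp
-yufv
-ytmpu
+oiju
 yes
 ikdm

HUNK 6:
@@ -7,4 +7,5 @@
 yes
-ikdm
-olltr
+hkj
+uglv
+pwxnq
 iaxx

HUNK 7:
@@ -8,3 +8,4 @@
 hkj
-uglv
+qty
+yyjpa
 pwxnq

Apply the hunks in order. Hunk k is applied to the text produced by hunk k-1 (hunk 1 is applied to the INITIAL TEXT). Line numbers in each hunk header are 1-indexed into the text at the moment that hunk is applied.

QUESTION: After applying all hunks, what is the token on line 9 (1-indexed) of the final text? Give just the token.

Hunk 1: at line 8 remove [teh,whjgt] add [bau] -> 12 lines: rxtx ixx izoh dgp yufv oppqy wyrq yes mnog bau lwsfb nmr
Hunk 2: at line 4 remove [oppqy,wyrq] add [ytmpu] -> 11 lines: rxtx ixx izoh dgp yufv ytmpu yes mnog bau lwsfb nmr
Hunk 3: at line 6 remove [mnog,bau] add [ikdm,olltr,iaxx] -> 12 lines: rxtx ixx izoh dgp yufv ytmpu yes ikdm olltr iaxx lwsfb nmr
Hunk 4: at line 1 remove [izoh] add [atjon,zil] -> 13 lines: rxtx ixx atjon zil dgp yufv ytmpu yes ikdm olltr iaxx lwsfb nmr
Hunk 5: at line 4 remove [yufv,ytmpu] add [oiju] -> 12 lines: rxtx ixx atjon zil dgp oiju yes ikdm olltr iaxx lwsfb nmr
Hunk 6: at line 7 remove [ikdm,olltr] add [hkj,uglv,pwxnq] -> 13 lines: rxtx ixx atjon zil dgp oiju yes hkj uglv pwxnq iaxx lwsfb nmr
Hunk 7: at line 8 remove [uglv] add [qty,yyjpa] -> 14 lines: rxtx ixx atjon zil dgp oiju yes hkj qty yyjpa pwxnq iaxx lwsfb nmr
Final line 9: qty

Answer: qty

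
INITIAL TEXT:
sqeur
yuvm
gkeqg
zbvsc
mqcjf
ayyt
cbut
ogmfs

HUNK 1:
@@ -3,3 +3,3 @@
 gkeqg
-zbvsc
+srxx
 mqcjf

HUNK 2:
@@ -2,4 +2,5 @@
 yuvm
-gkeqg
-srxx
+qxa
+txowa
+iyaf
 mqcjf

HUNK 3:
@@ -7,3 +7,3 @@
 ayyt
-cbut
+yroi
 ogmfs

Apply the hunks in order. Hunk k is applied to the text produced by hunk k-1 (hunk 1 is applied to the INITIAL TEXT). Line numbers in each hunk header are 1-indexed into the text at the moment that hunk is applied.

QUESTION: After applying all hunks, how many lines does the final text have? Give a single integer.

Answer: 9

Derivation:
Hunk 1: at line 3 remove [zbvsc] add [srxx] -> 8 lines: sqeur yuvm gkeqg srxx mqcjf ayyt cbut ogmfs
Hunk 2: at line 2 remove [gkeqg,srxx] add [qxa,txowa,iyaf] -> 9 lines: sqeur yuvm qxa txowa iyaf mqcjf ayyt cbut ogmfs
Hunk 3: at line 7 remove [cbut] add [yroi] -> 9 lines: sqeur yuvm qxa txowa iyaf mqcjf ayyt yroi ogmfs
Final line count: 9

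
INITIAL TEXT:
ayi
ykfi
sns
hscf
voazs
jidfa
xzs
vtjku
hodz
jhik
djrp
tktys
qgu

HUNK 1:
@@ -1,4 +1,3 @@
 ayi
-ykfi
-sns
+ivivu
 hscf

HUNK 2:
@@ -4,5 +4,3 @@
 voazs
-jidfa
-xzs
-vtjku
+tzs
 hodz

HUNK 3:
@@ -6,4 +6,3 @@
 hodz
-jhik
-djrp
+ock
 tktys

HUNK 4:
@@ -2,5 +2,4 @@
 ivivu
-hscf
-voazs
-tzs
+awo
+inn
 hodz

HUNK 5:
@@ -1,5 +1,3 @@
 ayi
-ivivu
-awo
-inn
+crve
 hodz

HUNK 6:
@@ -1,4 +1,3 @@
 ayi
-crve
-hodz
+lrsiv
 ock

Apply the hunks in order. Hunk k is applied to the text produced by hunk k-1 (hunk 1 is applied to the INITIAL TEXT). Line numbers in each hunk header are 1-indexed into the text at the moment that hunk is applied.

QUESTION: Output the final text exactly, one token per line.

Answer: ayi
lrsiv
ock
tktys
qgu

Derivation:
Hunk 1: at line 1 remove [ykfi,sns] add [ivivu] -> 12 lines: ayi ivivu hscf voazs jidfa xzs vtjku hodz jhik djrp tktys qgu
Hunk 2: at line 4 remove [jidfa,xzs,vtjku] add [tzs] -> 10 lines: ayi ivivu hscf voazs tzs hodz jhik djrp tktys qgu
Hunk 3: at line 6 remove [jhik,djrp] add [ock] -> 9 lines: ayi ivivu hscf voazs tzs hodz ock tktys qgu
Hunk 4: at line 2 remove [hscf,voazs,tzs] add [awo,inn] -> 8 lines: ayi ivivu awo inn hodz ock tktys qgu
Hunk 5: at line 1 remove [ivivu,awo,inn] add [crve] -> 6 lines: ayi crve hodz ock tktys qgu
Hunk 6: at line 1 remove [crve,hodz] add [lrsiv] -> 5 lines: ayi lrsiv ock tktys qgu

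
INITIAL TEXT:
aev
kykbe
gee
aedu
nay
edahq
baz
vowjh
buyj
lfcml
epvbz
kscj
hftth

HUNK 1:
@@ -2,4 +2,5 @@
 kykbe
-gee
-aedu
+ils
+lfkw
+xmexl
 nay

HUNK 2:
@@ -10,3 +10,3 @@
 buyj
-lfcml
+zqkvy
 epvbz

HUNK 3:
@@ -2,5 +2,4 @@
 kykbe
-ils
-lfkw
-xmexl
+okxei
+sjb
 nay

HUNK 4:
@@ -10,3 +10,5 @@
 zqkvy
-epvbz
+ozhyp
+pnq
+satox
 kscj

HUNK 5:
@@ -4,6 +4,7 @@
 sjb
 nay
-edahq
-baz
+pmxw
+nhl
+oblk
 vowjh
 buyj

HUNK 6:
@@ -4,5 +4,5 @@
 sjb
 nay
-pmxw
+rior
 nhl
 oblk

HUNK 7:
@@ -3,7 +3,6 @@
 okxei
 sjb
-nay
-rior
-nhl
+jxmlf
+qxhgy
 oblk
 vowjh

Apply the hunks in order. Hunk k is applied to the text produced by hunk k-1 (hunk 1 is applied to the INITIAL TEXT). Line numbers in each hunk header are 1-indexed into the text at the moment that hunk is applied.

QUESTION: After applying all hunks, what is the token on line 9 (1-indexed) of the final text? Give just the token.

Answer: buyj

Derivation:
Hunk 1: at line 2 remove [gee,aedu] add [ils,lfkw,xmexl] -> 14 lines: aev kykbe ils lfkw xmexl nay edahq baz vowjh buyj lfcml epvbz kscj hftth
Hunk 2: at line 10 remove [lfcml] add [zqkvy] -> 14 lines: aev kykbe ils lfkw xmexl nay edahq baz vowjh buyj zqkvy epvbz kscj hftth
Hunk 3: at line 2 remove [ils,lfkw,xmexl] add [okxei,sjb] -> 13 lines: aev kykbe okxei sjb nay edahq baz vowjh buyj zqkvy epvbz kscj hftth
Hunk 4: at line 10 remove [epvbz] add [ozhyp,pnq,satox] -> 15 lines: aev kykbe okxei sjb nay edahq baz vowjh buyj zqkvy ozhyp pnq satox kscj hftth
Hunk 5: at line 4 remove [edahq,baz] add [pmxw,nhl,oblk] -> 16 lines: aev kykbe okxei sjb nay pmxw nhl oblk vowjh buyj zqkvy ozhyp pnq satox kscj hftth
Hunk 6: at line 4 remove [pmxw] add [rior] -> 16 lines: aev kykbe okxei sjb nay rior nhl oblk vowjh buyj zqkvy ozhyp pnq satox kscj hftth
Hunk 7: at line 3 remove [nay,rior,nhl] add [jxmlf,qxhgy] -> 15 lines: aev kykbe okxei sjb jxmlf qxhgy oblk vowjh buyj zqkvy ozhyp pnq satox kscj hftth
Final line 9: buyj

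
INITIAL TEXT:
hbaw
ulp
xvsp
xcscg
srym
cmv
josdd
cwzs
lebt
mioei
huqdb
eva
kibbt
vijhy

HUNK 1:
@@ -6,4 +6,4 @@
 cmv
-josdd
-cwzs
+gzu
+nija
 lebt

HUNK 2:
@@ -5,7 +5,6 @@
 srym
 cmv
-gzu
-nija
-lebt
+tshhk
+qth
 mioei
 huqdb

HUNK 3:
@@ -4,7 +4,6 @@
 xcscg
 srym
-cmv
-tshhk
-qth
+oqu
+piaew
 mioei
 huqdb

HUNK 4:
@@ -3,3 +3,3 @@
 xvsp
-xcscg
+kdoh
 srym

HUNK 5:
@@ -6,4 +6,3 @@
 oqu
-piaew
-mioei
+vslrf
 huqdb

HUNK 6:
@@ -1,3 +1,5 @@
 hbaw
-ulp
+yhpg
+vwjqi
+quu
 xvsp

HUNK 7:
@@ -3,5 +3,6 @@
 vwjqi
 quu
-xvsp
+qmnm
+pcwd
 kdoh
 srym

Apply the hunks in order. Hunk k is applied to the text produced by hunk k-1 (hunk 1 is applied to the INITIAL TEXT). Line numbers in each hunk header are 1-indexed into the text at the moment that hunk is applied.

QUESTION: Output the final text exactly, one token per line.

Hunk 1: at line 6 remove [josdd,cwzs] add [gzu,nija] -> 14 lines: hbaw ulp xvsp xcscg srym cmv gzu nija lebt mioei huqdb eva kibbt vijhy
Hunk 2: at line 5 remove [gzu,nija,lebt] add [tshhk,qth] -> 13 lines: hbaw ulp xvsp xcscg srym cmv tshhk qth mioei huqdb eva kibbt vijhy
Hunk 3: at line 4 remove [cmv,tshhk,qth] add [oqu,piaew] -> 12 lines: hbaw ulp xvsp xcscg srym oqu piaew mioei huqdb eva kibbt vijhy
Hunk 4: at line 3 remove [xcscg] add [kdoh] -> 12 lines: hbaw ulp xvsp kdoh srym oqu piaew mioei huqdb eva kibbt vijhy
Hunk 5: at line 6 remove [piaew,mioei] add [vslrf] -> 11 lines: hbaw ulp xvsp kdoh srym oqu vslrf huqdb eva kibbt vijhy
Hunk 6: at line 1 remove [ulp] add [yhpg,vwjqi,quu] -> 13 lines: hbaw yhpg vwjqi quu xvsp kdoh srym oqu vslrf huqdb eva kibbt vijhy
Hunk 7: at line 3 remove [xvsp] add [qmnm,pcwd] -> 14 lines: hbaw yhpg vwjqi quu qmnm pcwd kdoh srym oqu vslrf huqdb eva kibbt vijhy

Answer: hbaw
yhpg
vwjqi
quu
qmnm
pcwd
kdoh
srym
oqu
vslrf
huqdb
eva
kibbt
vijhy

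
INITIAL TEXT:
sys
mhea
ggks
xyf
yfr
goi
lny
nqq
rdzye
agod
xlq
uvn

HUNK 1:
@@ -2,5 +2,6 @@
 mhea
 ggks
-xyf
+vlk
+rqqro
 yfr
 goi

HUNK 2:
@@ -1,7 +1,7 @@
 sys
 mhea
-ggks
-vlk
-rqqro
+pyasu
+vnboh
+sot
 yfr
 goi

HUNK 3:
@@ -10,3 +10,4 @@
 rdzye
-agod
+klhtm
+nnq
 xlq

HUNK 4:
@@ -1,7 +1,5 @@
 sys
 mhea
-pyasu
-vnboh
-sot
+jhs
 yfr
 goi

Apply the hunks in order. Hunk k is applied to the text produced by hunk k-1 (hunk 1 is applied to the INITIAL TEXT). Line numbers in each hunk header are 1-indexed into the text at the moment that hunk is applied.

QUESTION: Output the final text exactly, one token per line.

Answer: sys
mhea
jhs
yfr
goi
lny
nqq
rdzye
klhtm
nnq
xlq
uvn

Derivation:
Hunk 1: at line 2 remove [xyf] add [vlk,rqqro] -> 13 lines: sys mhea ggks vlk rqqro yfr goi lny nqq rdzye agod xlq uvn
Hunk 2: at line 1 remove [ggks,vlk,rqqro] add [pyasu,vnboh,sot] -> 13 lines: sys mhea pyasu vnboh sot yfr goi lny nqq rdzye agod xlq uvn
Hunk 3: at line 10 remove [agod] add [klhtm,nnq] -> 14 lines: sys mhea pyasu vnboh sot yfr goi lny nqq rdzye klhtm nnq xlq uvn
Hunk 4: at line 1 remove [pyasu,vnboh,sot] add [jhs] -> 12 lines: sys mhea jhs yfr goi lny nqq rdzye klhtm nnq xlq uvn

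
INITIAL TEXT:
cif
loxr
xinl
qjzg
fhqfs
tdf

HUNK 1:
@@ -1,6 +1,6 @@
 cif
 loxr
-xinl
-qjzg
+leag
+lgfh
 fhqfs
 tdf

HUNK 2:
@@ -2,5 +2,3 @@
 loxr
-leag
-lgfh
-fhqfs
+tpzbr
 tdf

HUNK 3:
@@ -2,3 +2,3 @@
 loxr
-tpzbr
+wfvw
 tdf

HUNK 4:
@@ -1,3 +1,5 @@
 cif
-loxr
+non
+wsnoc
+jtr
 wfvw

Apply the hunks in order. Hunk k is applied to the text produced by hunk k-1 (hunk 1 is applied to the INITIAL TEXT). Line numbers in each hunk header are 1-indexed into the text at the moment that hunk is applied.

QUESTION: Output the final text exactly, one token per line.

Answer: cif
non
wsnoc
jtr
wfvw
tdf

Derivation:
Hunk 1: at line 1 remove [xinl,qjzg] add [leag,lgfh] -> 6 lines: cif loxr leag lgfh fhqfs tdf
Hunk 2: at line 2 remove [leag,lgfh,fhqfs] add [tpzbr] -> 4 lines: cif loxr tpzbr tdf
Hunk 3: at line 2 remove [tpzbr] add [wfvw] -> 4 lines: cif loxr wfvw tdf
Hunk 4: at line 1 remove [loxr] add [non,wsnoc,jtr] -> 6 lines: cif non wsnoc jtr wfvw tdf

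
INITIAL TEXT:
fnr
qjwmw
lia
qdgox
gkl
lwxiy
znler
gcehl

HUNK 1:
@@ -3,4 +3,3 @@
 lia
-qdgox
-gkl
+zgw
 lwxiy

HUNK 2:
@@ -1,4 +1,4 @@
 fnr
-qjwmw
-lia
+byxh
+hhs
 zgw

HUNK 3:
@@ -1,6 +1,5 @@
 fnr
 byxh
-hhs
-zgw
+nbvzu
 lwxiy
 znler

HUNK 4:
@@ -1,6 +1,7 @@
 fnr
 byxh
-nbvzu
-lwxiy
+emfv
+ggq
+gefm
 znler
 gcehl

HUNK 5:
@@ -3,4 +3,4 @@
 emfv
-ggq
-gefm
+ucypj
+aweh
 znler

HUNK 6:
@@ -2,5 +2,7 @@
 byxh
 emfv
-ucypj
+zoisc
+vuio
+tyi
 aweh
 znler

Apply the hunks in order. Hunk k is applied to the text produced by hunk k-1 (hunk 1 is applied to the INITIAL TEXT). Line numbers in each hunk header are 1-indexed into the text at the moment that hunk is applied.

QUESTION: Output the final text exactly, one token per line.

Answer: fnr
byxh
emfv
zoisc
vuio
tyi
aweh
znler
gcehl

Derivation:
Hunk 1: at line 3 remove [qdgox,gkl] add [zgw] -> 7 lines: fnr qjwmw lia zgw lwxiy znler gcehl
Hunk 2: at line 1 remove [qjwmw,lia] add [byxh,hhs] -> 7 lines: fnr byxh hhs zgw lwxiy znler gcehl
Hunk 3: at line 1 remove [hhs,zgw] add [nbvzu] -> 6 lines: fnr byxh nbvzu lwxiy znler gcehl
Hunk 4: at line 1 remove [nbvzu,lwxiy] add [emfv,ggq,gefm] -> 7 lines: fnr byxh emfv ggq gefm znler gcehl
Hunk 5: at line 3 remove [ggq,gefm] add [ucypj,aweh] -> 7 lines: fnr byxh emfv ucypj aweh znler gcehl
Hunk 6: at line 2 remove [ucypj] add [zoisc,vuio,tyi] -> 9 lines: fnr byxh emfv zoisc vuio tyi aweh znler gcehl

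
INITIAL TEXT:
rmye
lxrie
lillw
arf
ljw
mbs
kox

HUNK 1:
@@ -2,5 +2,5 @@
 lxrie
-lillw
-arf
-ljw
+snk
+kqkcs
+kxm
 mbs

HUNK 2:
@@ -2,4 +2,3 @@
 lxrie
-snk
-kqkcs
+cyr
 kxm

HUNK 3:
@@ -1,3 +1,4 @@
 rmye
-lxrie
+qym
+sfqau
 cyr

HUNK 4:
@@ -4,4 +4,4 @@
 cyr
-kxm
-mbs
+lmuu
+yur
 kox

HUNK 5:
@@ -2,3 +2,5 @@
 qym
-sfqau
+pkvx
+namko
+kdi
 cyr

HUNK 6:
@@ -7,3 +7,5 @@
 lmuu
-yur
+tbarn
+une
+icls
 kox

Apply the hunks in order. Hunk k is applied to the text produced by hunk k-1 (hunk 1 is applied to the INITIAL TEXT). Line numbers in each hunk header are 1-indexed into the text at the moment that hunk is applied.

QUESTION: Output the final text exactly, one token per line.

Answer: rmye
qym
pkvx
namko
kdi
cyr
lmuu
tbarn
une
icls
kox

Derivation:
Hunk 1: at line 2 remove [lillw,arf,ljw] add [snk,kqkcs,kxm] -> 7 lines: rmye lxrie snk kqkcs kxm mbs kox
Hunk 2: at line 2 remove [snk,kqkcs] add [cyr] -> 6 lines: rmye lxrie cyr kxm mbs kox
Hunk 3: at line 1 remove [lxrie] add [qym,sfqau] -> 7 lines: rmye qym sfqau cyr kxm mbs kox
Hunk 4: at line 4 remove [kxm,mbs] add [lmuu,yur] -> 7 lines: rmye qym sfqau cyr lmuu yur kox
Hunk 5: at line 2 remove [sfqau] add [pkvx,namko,kdi] -> 9 lines: rmye qym pkvx namko kdi cyr lmuu yur kox
Hunk 6: at line 7 remove [yur] add [tbarn,une,icls] -> 11 lines: rmye qym pkvx namko kdi cyr lmuu tbarn une icls kox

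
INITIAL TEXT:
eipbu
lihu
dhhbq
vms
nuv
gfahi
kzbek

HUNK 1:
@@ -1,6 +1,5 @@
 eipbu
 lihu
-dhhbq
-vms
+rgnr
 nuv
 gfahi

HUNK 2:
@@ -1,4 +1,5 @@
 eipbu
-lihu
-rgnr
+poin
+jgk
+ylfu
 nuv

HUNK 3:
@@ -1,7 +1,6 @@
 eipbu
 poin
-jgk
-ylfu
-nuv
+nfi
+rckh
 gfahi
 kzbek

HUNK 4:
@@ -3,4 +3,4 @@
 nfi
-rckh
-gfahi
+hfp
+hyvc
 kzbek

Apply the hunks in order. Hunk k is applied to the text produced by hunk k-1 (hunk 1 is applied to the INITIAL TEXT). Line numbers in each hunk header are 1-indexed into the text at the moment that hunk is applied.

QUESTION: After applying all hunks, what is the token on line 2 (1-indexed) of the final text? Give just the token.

Hunk 1: at line 1 remove [dhhbq,vms] add [rgnr] -> 6 lines: eipbu lihu rgnr nuv gfahi kzbek
Hunk 2: at line 1 remove [lihu,rgnr] add [poin,jgk,ylfu] -> 7 lines: eipbu poin jgk ylfu nuv gfahi kzbek
Hunk 3: at line 1 remove [jgk,ylfu,nuv] add [nfi,rckh] -> 6 lines: eipbu poin nfi rckh gfahi kzbek
Hunk 4: at line 3 remove [rckh,gfahi] add [hfp,hyvc] -> 6 lines: eipbu poin nfi hfp hyvc kzbek
Final line 2: poin

Answer: poin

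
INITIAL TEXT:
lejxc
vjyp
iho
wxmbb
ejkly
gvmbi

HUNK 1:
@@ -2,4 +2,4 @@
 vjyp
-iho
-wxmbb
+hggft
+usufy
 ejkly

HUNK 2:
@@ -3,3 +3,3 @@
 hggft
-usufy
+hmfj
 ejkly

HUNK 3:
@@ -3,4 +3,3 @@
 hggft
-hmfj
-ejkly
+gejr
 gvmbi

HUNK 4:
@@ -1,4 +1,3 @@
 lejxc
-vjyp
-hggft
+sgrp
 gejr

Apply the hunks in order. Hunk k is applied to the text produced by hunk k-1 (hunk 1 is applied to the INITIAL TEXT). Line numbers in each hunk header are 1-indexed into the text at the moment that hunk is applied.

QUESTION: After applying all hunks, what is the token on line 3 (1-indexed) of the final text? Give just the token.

Answer: gejr

Derivation:
Hunk 1: at line 2 remove [iho,wxmbb] add [hggft,usufy] -> 6 lines: lejxc vjyp hggft usufy ejkly gvmbi
Hunk 2: at line 3 remove [usufy] add [hmfj] -> 6 lines: lejxc vjyp hggft hmfj ejkly gvmbi
Hunk 3: at line 3 remove [hmfj,ejkly] add [gejr] -> 5 lines: lejxc vjyp hggft gejr gvmbi
Hunk 4: at line 1 remove [vjyp,hggft] add [sgrp] -> 4 lines: lejxc sgrp gejr gvmbi
Final line 3: gejr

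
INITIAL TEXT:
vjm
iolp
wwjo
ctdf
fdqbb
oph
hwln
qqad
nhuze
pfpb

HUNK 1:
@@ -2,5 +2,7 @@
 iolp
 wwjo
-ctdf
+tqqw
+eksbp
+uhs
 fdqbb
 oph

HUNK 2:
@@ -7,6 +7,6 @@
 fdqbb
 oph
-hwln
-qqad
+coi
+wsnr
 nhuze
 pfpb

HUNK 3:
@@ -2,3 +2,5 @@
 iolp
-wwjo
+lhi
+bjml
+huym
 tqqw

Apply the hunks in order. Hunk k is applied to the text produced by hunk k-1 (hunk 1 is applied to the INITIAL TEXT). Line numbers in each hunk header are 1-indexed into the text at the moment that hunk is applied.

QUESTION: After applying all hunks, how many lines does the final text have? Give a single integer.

Answer: 14

Derivation:
Hunk 1: at line 2 remove [ctdf] add [tqqw,eksbp,uhs] -> 12 lines: vjm iolp wwjo tqqw eksbp uhs fdqbb oph hwln qqad nhuze pfpb
Hunk 2: at line 7 remove [hwln,qqad] add [coi,wsnr] -> 12 lines: vjm iolp wwjo tqqw eksbp uhs fdqbb oph coi wsnr nhuze pfpb
Hunk 3: at line 2 remove [wwjo] add [lhi,bjml,huym] -> 14 lines: vjm iolp lhi bjml huym tqqw eksbp uhs fdqbb oph coi wsnr nhuze pfpb
Final line count: 14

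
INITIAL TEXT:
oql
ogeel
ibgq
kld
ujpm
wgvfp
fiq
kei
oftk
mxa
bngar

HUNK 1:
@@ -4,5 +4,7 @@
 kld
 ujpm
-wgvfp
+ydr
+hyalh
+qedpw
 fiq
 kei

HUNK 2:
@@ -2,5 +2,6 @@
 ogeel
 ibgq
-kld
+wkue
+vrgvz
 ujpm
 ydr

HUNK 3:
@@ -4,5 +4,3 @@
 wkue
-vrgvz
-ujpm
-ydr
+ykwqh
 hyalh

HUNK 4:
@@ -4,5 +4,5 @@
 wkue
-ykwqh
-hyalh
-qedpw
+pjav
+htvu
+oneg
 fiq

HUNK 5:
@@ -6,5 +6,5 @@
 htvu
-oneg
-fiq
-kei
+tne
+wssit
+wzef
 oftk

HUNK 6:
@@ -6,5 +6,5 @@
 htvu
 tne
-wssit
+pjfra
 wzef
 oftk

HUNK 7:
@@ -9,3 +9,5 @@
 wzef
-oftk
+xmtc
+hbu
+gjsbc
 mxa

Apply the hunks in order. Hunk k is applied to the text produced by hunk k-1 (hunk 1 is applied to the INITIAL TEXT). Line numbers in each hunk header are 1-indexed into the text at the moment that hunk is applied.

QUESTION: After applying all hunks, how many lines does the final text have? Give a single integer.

Answer: 14

Derivation:
Hunk 1: at line 4 remove [wgvfp] add [ydr,hyalh,qedpw] -> 13 lines: oql ogeel ibgq kld ujpm ydr hyalh qedpw fiq kei oftk mxa bngar
Hunk 2: at line 2 remove [kld] add [wkue,vrgvz] -> 14 lines: oql ogeel ibgq wkue vrgvz ujpm ydr hyalh qedpw fiq kei oftk mxa bngar
Hunk 3: at line 4 remove [vrgvz,ujpm,ydr] add [ykwqh] -> 12 lines: oql ogeel ibgq wkue ykwqh hyalh qedpw fiq kei oftk mxa bngar
Hunk 4: at line 4 remove [ykwqh,hyalh,qedpw] add [pjav,htvu,oneg] -> 12 lines: oql ogeel ibgq wkue pjav htvu oneg fiq kei oftk mxa bngar
Hunk 5: at line 6 remove [oneg,fiq,kei] add [tne,wssit,wzef] -> 12 lines: oql ogeel ibgq wkue pjav htvu tne wssit wzef oftk mxa bngar
Hunk 6: at line 6 remove [wssit] add [pjfra] -> 12 lines: oql ogeel ibgq wkue pjav htvu tne pjfra wzef oftk mxa bngar
Hunk 7: at line 9 remove [oftk] add [xmtc,hbu,gjsbc] -> 14 lines: oql ogeel ibgq wkue pjav htvu tne pjfra wzef xmtc hbu gjsbc mxa bngar
Final line count: 14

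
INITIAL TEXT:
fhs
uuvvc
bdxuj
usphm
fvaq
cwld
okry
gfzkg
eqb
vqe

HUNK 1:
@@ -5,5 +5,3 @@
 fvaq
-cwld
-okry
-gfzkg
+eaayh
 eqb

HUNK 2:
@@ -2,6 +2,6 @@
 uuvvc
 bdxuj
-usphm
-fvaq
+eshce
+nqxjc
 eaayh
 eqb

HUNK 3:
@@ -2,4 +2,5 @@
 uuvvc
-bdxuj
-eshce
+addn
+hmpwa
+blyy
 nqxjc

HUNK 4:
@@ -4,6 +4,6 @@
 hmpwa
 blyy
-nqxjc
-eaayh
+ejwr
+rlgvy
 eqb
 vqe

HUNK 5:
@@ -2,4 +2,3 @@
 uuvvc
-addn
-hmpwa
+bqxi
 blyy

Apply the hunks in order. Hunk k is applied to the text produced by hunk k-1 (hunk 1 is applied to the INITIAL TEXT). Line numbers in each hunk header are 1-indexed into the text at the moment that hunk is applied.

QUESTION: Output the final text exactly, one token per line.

Hunk 1: at line 5 remove [cwld,okry,gfzkg] add [eaayh] -> 8 lines: fhs uuvvc bdxuj usphm fvaq eaayh eqb vqe
Hunk 2: at line 2 remove [usphm,fvaq] add [eshce,nqxjc] -> 8 lines: fhs uuvvc bdxuj eshce nqxjc eaayh eqb vqe
Hunk 3: at line 2 remove [bdxuj,eshce] add [addn,hmpwa,blyy] -> 9 lines: fhs uuvvc addn hmpwa blyy nqxjc eaayh eqb vqe
Hunk 4: at line 4 remove [nqxjc,eaayh] add [ejwr,rlgvy] -> 9 lines: fhs uuvvc addn hmpwa blyy ejwr rlgvy eqb vqe
Hunk 5: at line 2 remove [addn,hmpwa] add [bqxi] -> 8 lines: fhs uuvvc bqxi blyy ejwr rlgvy eqb vqe

Answer: fhs
uuvvc
bqxi
blyy
ejwr
rlgvy
eqb
vqe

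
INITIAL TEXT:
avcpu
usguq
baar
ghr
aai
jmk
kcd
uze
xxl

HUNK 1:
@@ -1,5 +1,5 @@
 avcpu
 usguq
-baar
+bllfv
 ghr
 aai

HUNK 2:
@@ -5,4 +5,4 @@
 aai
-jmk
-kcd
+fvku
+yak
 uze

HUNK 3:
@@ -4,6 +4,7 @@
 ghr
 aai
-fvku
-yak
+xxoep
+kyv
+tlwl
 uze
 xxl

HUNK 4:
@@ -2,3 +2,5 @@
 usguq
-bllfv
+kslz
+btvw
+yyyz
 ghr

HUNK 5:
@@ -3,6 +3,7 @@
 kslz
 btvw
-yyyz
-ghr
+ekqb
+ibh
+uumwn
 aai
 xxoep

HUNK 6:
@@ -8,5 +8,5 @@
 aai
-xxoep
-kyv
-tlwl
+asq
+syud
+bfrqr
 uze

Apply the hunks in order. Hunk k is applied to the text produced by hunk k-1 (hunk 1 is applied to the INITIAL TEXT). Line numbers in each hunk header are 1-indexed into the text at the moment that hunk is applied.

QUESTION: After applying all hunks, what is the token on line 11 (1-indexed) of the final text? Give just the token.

Answer: bfrqr

Derivation:
Hunk 1: at line 1 remove [baar] add [bllfv] -> 9 lines: avcpu usguq bllfv ghr aai jmk kcd uze xxl
Hunk 2: at line 5 remove [jmk,kcd] add [fvku,yak] -> 9 lines: avcpu usguq bllfv ghr aai fvku yak uze xxl
Hunk 3: at line 4 remove [fvku,yak] add [xxoep,kyv,tlwl] -> 10 lines: avcpu usguq bllfv ghr aai xxoep kyv tlwl uze xxl
Hunk 4: at line 2 remove [bllfv] add [kslz,btvw,yyyz] -> 12 lines: avcpu usguq kslz btvw yyyz ghr aai xxoep kyv tlwl uze xxl
Hunk 5: at line 3 remove [yyyz,ghr] add [ekqb,ibh,uumwn] -> 13 lines: avcpu usguq kslz btvw ekqb ibh uumwn aai xxoep kyv tlwl uze xxl
Hunk 6: at line 8 remove [xxoep,kyv,tlwl] add [asq,syud,bfrqr] -> 13 lines: avcpu usguq kslz btvw ekqb ibh uumwn aai asq syud bfrqr uze xxl
Final line 11: bfrqr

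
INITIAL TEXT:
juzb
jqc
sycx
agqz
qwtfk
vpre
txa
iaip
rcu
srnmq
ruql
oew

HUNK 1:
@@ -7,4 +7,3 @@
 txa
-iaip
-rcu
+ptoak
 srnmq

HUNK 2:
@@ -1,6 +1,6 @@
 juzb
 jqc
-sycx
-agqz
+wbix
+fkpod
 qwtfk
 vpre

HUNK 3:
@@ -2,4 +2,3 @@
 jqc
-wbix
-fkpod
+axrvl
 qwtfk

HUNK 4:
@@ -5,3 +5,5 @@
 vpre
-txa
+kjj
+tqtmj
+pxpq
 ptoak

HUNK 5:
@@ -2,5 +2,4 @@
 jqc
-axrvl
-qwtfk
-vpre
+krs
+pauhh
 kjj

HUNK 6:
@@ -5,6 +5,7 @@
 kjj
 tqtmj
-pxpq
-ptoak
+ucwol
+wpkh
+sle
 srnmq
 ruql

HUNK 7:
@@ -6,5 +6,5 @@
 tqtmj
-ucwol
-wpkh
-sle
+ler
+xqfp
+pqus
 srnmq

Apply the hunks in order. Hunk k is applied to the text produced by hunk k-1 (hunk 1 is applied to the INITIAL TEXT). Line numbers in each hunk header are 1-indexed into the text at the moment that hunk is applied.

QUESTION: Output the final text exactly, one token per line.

Hunk 1: at line 7 remove [iaip,rcu] add [ptoak] -> 11 lines: juzb jqc sycx agqz qwtfk vpre txa ptoak srnmq ruql oew
Hunk 2: at line 1 remove [sycx,agqz] add [wbix,fkpod] -> 11 lines: juzb jqc wbix fkpod qwtfk vpre txa ptoak srnmq ruql oew
Hunk 3: at line 2 remove [wbix,fkpod] add [axrvl] -> 10 lines: juzb jqc axrvl qwtfk vpre txa ptoak srnmq ruql oew
Hunk 4: at line 5 remove [txa] add [kjj,tqtmj,pxpq] -> 12 lines: juzb jqc axrvl qwtfk vpre kjj tqtmj pxpq ptoak srnmq ruql oew
Hunk 5: at line 2 remove [axrvl,qwtfk,vpre] add [krs,pauhh] -> 11 lines: juzb jqc krs pauhh kjj tqtmj pxpq ptoak srnmq ruql oew
Hunk 6: at line 5 remove [pxpq,ptoak] add [ucwol,wpkh,sle] -> 12 lines: juzb jqc krs pauhh kjj tqtmj ucwol wpkh sle srnmq ruql oew
Hunk 7: at line 6 remove [ucwol,wpkh,sle] add [ler,xqfp,pqus] -> 12 lines: juzb jqc krs pauhh kjj tqtmj ler xqfp pqus srnmq ruql oew

Answer: juzb
jqc
krs
pauhh
kjj
tqtmj
ler
xqfp
pqus
srnmq
ruql
oew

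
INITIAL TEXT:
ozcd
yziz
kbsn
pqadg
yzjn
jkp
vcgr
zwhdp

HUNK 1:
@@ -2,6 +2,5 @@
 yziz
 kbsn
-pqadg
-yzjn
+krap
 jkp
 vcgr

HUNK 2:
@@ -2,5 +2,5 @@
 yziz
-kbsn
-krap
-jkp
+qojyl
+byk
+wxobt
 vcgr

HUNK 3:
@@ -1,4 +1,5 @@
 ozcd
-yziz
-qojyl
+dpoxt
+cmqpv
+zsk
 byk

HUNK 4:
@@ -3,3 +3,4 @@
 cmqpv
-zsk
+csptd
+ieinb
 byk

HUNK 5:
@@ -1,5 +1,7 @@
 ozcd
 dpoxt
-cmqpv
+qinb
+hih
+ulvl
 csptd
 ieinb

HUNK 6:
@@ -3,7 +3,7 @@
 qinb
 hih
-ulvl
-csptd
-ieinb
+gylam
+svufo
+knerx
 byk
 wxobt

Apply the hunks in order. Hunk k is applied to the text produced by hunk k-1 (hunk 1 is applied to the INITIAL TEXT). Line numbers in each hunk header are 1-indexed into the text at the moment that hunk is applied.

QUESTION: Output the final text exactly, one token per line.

Answer: ozcd
dpoxt
qinb
hih
gylam
svufo
knerx
byk
wxobt
vcgr
zwhdp

Derivation:
Hunk 1: at line 2 remove [pqadg,yzjn] add [krap] -> 7 lines: ozcd yziz kbsn krap jkp vcgr zwhdp
Hunk 2: at line 2 remove [kbsn,krap,jkp] add [qojyl,byk,wxobt] -> 7 lines: ozcd yziz qojyl byk wxobt vcgr zwhdp
Hunk 3: at line 1 remove [yziz,qojyl] add [dpoxt,cmqpv,zsk] -> 8 lines: ozcd dpoxt cmqpv zsk byk wxobt vcgr zwhdp
Hunk 4: at line 3 remove [zsk] add [csptd,ieinb] -> 9 lines: ozcd dpoxt cmqpv csptd ieinb byk wxobt vcgr zwhdp
Hunk 5: at line 1 remove [cmqpv] add [qinb,hih,ulvl] -> 11 lines: ozcd dpoxt qinb hih ulvl csptd ieinb byk wxobt vcgr zwhdp
Hunk 6: at line 3 remove [ulvl,csptd,ieinb] add [gylam,svufo,knerx] -> 11 lines: ozcd dpoxt qinb hih gylam svufo knerx byk wxobt vcgr zwhdp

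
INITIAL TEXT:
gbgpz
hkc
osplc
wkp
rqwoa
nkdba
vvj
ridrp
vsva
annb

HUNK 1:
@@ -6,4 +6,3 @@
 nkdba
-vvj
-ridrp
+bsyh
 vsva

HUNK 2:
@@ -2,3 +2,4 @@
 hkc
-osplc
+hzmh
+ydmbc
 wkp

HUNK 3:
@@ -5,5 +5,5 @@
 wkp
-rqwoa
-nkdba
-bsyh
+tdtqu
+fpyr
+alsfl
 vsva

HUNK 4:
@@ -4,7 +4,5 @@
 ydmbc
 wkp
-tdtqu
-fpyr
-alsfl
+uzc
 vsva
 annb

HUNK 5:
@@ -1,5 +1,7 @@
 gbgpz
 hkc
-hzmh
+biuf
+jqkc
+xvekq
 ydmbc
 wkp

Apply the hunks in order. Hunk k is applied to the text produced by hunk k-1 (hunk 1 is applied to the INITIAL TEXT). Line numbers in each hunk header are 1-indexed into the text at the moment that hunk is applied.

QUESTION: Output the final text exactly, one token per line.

Hunk 1: at line 6 remove [vvj,ridrp] add [bsyh] -> 9 lines: gbgpz hkc osplc wkp rqwoa nkdba bsyh vsva annb
Hunk 2: at line 2 remove [osplc] add [hzmh,ydmbc] -> 10 lines: gbgpz hkc hzmh ydmbc wkp rqwoa nkdba bsyh vsva annb
Hunk 3: at line 5 remove [rqwoa,nkdba,bsyh] add [tdtqu,fpyr,alsfl] -> 10 lines: gbgpz hkc hzmh ydmbc wkp tdtqu fpyr alsfl vsva annb
Hunk 4: at line 4 remove [tdtqu,fpyr,alsfl] add [uzc] -> 8 lines: gbgpz hkc hzmh ydmbc wkp uzc vsva annb
Hunk 5: at line 1 remove [hzmh] add [biuf,jqkc,xvekq] -> 10 lines: gbgpz hkc biuf jqkc xvekq ydmbc wkp uzc vsva annb

Answer: gbgpz
hkc
biuf
jqkc
xvekq
ydmbc
wkp
uzc
vsva
annb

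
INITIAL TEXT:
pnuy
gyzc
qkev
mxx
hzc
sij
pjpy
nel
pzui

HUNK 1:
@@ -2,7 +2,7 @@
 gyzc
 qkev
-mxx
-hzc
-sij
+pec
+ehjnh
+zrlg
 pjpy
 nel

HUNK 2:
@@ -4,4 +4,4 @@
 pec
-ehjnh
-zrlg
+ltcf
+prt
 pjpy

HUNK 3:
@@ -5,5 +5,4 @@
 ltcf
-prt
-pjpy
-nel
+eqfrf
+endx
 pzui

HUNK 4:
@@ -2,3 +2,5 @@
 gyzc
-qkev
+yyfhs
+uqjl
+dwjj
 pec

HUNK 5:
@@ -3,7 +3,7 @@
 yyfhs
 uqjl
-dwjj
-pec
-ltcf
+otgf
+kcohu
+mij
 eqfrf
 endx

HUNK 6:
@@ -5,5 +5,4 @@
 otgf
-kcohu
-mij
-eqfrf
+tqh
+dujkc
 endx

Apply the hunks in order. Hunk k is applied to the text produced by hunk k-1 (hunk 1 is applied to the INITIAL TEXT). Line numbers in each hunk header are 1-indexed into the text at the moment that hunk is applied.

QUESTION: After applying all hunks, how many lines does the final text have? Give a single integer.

Answer: 9

Derivation:
Hunk 1: at line 2 remove [mxx,hzc,sij] add [pec,ehjnh,zrlg] -> 9 lines: pnuy gyzc qkev pec ehjnh zrlg pjpy nel pzui
Hunk 2: at line 4 remove [ehjnh,zrlg] add [ltcf,prt] -> 9 lines: pnuy gyzc qkev pec ltcf prt pjpy nel pzui
Hunk 3: at line 5 remove [prt,pjpy,nel] add [eqfrf,endx] -> 8 lines: pnuy gyzc qkev pec ltcf eqfrf endx pzui
Hunk 4: at line 2 remove [qkev] add [yyfhs,uqjl,dwjj] -> 10 lines: pnuy gyzc yyfhs uqjl dwjj pec ltcf eqfrf endx pzui
Hunk 5: at line 3 remove [dwjj,pec,ltcf] add [otgf,kcohu,mij] -> 10 lines: pnuy gyzc yyfhs uqjl otgf kcohu mij eqfrf endx pzui
Hunk 6: at line 5 remove [kcohu,mij,eqfrf] add [tqh,dujkc] -> 9 lines: pnuy gyzc yyfhs uqjl otgf tqh dujkc endx pzui
Final line count: 9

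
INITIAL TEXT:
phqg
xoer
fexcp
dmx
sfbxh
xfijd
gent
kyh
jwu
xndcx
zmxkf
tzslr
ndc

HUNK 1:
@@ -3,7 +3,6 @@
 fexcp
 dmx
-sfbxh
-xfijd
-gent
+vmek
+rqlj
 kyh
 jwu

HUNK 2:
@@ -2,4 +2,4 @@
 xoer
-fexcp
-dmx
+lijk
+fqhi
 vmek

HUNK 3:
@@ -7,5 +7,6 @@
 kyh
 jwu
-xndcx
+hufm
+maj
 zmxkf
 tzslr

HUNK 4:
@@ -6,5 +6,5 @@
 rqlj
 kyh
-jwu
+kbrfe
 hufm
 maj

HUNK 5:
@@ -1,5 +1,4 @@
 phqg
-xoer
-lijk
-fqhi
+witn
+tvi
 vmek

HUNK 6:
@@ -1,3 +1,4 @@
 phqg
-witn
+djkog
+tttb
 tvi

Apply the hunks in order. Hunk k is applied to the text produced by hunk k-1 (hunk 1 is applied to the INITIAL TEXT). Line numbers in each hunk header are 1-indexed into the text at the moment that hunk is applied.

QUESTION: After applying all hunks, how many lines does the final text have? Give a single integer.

Answer: 13

Derivation:
Hunk 1: at line 3 remove [sfbxh,xfijd,gent] add [vmek,rqlj] -> 12 lines: phqg xoer fexcp dmx vmek rqlj kyh jwu xndcx zmxkf tzslr ndc
Hunk 2: at line 2 remove [fexcp,dmx] add [lijk,fqhi] -> 12 lines: phqg xoer lijk fqhi vmek rqlj kyh jwu xndcx zmxkf tzslr ndc
Hunk 3: at line 7 remove [xndcx] add [hufm,maj] -> 13 lines: phqg xoer lijk fqhi vmek rqlj kyh jwu hufm maj zmxkf tzslr ndc
Hunk 4: at line 6 remove [jwu] add [kbrfe] -> 13 lines: phqg xoer lijk fqhi vmek rqlj kyh kbrfe hufm maj zmxkf tzslr ndc
Hunk 5: at line 1 remove [xoer,lijk,fqhi] add [witn,tvi] -> 12 lines: phqg witn tvi vmek rqlj kyh kbrfe hufm maj zmxkf tzslr ndc
Hunk 6: at line 1 remove [witn] add [djkog,tttb] -> 13 lines: phqg djkog tttb tvi vmek rqlj kyh kbrfe hufm maj zmxkf tzslr ndc
Final line count: 13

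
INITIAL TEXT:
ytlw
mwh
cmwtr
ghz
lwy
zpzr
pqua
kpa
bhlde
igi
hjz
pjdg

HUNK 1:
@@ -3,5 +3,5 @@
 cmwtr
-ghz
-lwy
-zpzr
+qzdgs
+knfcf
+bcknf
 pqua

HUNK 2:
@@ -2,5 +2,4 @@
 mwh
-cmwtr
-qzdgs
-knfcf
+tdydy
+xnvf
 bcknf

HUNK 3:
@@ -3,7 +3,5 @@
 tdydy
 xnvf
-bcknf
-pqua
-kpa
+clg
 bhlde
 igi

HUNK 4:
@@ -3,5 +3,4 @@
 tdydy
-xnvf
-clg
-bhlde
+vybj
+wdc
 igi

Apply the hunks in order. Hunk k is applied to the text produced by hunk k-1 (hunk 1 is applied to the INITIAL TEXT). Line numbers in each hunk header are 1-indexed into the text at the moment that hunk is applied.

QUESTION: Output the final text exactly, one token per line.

Hunk 1: at line 3 remove [ghz,lwy,zpzr] add [qzdgs,knfcf,bcknf] -> 12 lines: ytlw mwh cmwtr qzdgs knfcf bcknf pqua kpa bhlde igi hjz pjdg
Hunk 2: at line 2 remove [cmwtr,qzdgs,knfcf] add [tdydy,xnvf] -> 11 lines: ytlw mwh tdydy xnvf bcknf pqua kpa bhlde igi hjz pjdg
Hunk 3: at line 3 remove [bcknf,pqua,kpa] add [clg] -> 9 lines: ytlw mwh tdydy xnvf clg bhlde igi hjz pjdg
Hunk 4: at line 3 remove [xnvf,clg,bhlde] add [vybj,wdc] -> 8 lines: ytlw mwh tdydy vybj wdc igi hjz pjdg

Answer: ytlw
mwh
tdydy
vybj
wdc
igi
hjz
pjdg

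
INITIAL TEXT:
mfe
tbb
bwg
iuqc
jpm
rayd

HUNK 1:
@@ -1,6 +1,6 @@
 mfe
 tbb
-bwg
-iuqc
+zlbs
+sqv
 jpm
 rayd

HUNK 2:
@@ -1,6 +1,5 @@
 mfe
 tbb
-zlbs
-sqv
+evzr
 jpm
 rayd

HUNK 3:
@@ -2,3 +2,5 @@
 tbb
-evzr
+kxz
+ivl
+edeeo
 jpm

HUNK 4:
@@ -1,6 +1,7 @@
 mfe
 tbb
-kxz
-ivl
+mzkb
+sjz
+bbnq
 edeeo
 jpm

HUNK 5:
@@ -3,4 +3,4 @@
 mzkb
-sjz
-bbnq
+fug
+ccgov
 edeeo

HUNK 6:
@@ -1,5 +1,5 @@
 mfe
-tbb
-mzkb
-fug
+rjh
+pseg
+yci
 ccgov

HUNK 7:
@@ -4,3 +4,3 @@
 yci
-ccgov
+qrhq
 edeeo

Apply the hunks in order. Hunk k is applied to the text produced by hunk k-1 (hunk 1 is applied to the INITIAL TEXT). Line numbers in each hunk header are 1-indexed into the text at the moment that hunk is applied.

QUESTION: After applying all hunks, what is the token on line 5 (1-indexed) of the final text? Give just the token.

Answer: qrhq

Derivation:
Hunk 1: at line 1 remove [bwg,iuqc] add [zlbs,sqv] -> 6 lines: mfe tbb zlbs sqv jpm rayd
Hunk 2: at line 1 remove [zlbs,sqv] add [evzr] -> 5 lines: mfe tbb evzr jpm rayd
Hunk 3: at line 2 remove [evzr] add [kxz,ivl,edeeo] -> 7 lines: mfe tbb kxz ivl edeeo jpm rayd
Hunk 4: at line 1 remove [kxz,ivl] add [mzkb,sjz,bbnq] -> 8 lines: mfe tbb mzkb sjz bbnq edeeo jpm rayd
Hunk 5: at line 3 remove [sjz,bbnq] add [fug,ccgov] -> 8 lines: mfe tbb mzkb fug ccgov edeeo jpm rayd
Hunk 6: at line 1 remove [tbb,mzkb,fug] add [rjh,pseg,yci] -> 8 lines: mfe rjh pseg yci ccgov edeeo jpm rayd
Hunk 7: at line 4 remove [ccgov] add [qrhq] -> 8 lines: mfe rjh pseg yci qrhq edeeo jpm rayd
Final line 5: qrhq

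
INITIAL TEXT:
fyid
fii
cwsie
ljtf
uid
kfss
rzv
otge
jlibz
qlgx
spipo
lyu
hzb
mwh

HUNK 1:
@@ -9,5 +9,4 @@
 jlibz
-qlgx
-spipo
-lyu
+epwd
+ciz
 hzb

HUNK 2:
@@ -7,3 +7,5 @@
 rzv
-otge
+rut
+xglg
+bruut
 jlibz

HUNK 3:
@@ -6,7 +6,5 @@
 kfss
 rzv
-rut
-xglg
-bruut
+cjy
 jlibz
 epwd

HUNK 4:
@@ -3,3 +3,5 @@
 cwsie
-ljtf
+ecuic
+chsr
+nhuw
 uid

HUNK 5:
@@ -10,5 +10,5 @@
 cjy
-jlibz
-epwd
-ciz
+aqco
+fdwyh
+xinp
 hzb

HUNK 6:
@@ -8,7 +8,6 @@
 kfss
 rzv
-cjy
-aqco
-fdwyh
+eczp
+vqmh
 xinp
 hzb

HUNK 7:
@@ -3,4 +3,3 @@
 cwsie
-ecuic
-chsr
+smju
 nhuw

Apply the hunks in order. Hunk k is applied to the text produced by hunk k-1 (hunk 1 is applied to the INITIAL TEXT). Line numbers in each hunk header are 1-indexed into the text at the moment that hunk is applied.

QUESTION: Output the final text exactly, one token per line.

Answer: fyid
fii
cwsie
smju
nhuw
uid
kfss
rzv
eczp
vqmh
xinp
hzb
mwh

Derivation:
Hunk 1: at line 9 remove [qlgx,spipo,lyu] add [epwd,ciz] -> 13 lines: fyid fii cwsie ljtf uid kfss rzv otge jlibz epwd ciz hzb mwh
Hunk 2: at line 7 remove [otge] add [rut,xglg,bruut] -> 15 lines: fyid fii cwsie ljtf uid kfss rzv rut xglg bruut jlibz epwd ciz hzb mwh
Hunk 3: at line 6 remove [rut,xglg,bruut] add [cjy] -> 13 lines: fyid fii cwsie ljtf uid kfss rzv cjy jlibz epwd ciz hzb mwh
Hunk 4: at line 3 remove [ljtf] add [ecuic,chsr,nhuw] -> 15 lines: fyid fii cwsie ecuic chsr nhuw uid kfss rzv cjy jlibz epwd ciz hzb mwh
Hunk 5: at line 10 remove [jlibz,epwd,ciz] add [aqco,fdwyh,xinp] -> 15 lines: fyid fii cwsie ecuic chsr nhuw uid kfss rzv cjy aqco fdwyh xinp hzb mwh
Hunk 6: at line 8 remove [cjy,aqco,fdwyh] add [eczp,vqmh] -> 14 lines: fyid fii cwsie ecuic chsr nhuw uid kfss rzv eczp vqmh xinp hzb mwh
Hunk 7: at line 3 remove [ecuic,chsr] add [smju] -> 13 lines: fyid fii cwsie smju nhuw uid kfss rzv eczp vqmh xinp hzb mwh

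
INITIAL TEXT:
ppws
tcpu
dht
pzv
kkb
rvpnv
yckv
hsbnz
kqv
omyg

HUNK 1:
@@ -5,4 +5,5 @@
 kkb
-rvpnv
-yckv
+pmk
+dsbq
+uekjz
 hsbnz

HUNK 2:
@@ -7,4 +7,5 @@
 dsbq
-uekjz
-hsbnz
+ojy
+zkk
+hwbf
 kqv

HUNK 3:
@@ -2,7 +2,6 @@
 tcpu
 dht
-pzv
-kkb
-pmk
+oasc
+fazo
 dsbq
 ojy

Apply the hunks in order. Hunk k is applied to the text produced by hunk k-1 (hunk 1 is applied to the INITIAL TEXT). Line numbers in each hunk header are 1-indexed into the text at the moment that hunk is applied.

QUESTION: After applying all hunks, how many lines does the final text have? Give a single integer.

Hunk 1: at line 5 remove [rvpnv,yckv] add [pmk,dsbq,uekjz] -> 11 lines: ppws tcpu dht pzv kkb pmk dsbq uekjz hsbnz kqv omyg
Hunk 2: at line 7 remove [uekjz,hsbnz] add [ojy,zkk,hwbf] -> 12 lines: ppws tcpu dht pzv kkb pmk dsbq ojy zkk hwbf kqv omyg
Hunk 3: at line 2 remove [pzv,kkb,pmk] add [oasc,fazo] -> 11 lines: ppws tcpu dht oasc fazo dsbq ojy zkk hwbf kqv omyg
Final line count: 11

Answer: 11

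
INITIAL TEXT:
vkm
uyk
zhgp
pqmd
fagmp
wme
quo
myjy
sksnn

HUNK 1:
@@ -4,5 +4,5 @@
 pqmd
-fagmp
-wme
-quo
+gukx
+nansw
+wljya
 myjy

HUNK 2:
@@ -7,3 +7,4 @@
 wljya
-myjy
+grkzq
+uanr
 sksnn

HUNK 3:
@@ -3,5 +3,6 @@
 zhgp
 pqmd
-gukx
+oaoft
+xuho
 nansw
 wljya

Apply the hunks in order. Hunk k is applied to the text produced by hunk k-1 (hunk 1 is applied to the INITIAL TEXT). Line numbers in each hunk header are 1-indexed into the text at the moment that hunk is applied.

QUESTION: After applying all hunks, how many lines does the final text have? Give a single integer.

Answer: 11

Derivation:
Hunk 1: at line 4 remove [fagmp,wme,quo] add [gukx,nansw,wljya] -> 9 lines: vkm uyk zhgp pqmd gukx nansw wljya myjy sksnn
Hunk 2: at line 7 remove [myjy] add [grkzq,uanr] -> 10 lines: vkm uyk zhgp pqmd gukx nansw wljya grkzq uanr sksnn
Hunk 3: at line 3 remove [gukx] add [oaoft,xuho] -> 11 lines: vkm uyk zhgp pqmd oaoft xuho nansw wljya grkzq uanr sksnn
Final line count: 11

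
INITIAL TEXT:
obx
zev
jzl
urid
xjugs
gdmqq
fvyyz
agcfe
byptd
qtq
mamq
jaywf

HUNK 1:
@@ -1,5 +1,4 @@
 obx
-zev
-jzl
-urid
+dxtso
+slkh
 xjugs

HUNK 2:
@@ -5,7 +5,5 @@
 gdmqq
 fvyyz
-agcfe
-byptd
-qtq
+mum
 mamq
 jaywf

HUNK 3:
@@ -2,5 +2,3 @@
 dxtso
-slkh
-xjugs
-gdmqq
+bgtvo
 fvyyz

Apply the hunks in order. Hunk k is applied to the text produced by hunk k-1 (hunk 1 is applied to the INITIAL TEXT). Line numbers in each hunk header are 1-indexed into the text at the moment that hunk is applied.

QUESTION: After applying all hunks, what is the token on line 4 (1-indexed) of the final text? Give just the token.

Hunk 1: at line 1 remove [zev,jzl,urid] add [dxtso,slkh] -> 11 lines: obx dxtso slkh xjugs gdmqq fvyyz agcfe byptd qtq mamq jaywf
Hunk 2: at line 5 remove [agcfe,byptd,qtq] add [mum] -> 9 lines: obx dxtso slkh xjugs gdmqq fvyyz mum mamq jaywf
Hunk 3: at line 2 remove [slkh,xjugs,gdmqq] add [bgtvo] -> 7 lines: obx dxtso bgtvo fvyyz mum mamq jaywf
Final line 4: fvyyz

Answer: fvyyz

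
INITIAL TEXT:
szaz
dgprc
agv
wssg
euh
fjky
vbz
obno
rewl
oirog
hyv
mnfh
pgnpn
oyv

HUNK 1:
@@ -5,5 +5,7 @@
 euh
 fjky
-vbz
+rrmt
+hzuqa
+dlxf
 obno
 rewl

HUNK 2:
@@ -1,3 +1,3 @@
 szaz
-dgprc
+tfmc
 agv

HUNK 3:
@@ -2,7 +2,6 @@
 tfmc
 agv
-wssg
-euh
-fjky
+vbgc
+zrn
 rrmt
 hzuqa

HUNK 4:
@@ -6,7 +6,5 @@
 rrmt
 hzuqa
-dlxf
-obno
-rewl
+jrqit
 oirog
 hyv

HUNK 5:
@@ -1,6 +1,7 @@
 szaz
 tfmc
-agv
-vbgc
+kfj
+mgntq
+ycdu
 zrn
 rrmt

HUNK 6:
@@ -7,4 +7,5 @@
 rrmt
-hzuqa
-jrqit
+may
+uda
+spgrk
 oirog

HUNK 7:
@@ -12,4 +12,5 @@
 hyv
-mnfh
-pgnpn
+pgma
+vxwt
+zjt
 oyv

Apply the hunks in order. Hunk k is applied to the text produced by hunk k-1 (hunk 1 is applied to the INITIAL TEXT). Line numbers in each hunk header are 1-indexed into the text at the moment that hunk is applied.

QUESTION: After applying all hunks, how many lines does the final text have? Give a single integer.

Hunk 1: at line 5 remove [vbz] add [rrmt,hzuqa,dlxf] -> 16 lines: szaz dgprc agv wssg euh fjky rrmt hzuqa dlxf obno rewl oirog hyv mnfh pgnpn oyv
Hunk 2: at line 1 remove [dgprc] add [tfmc] -> 16 lines: szaz tfmc agv wssg euh fjky rrmt hzuqa dlxf obno rewl oirog hyv mnfh pgnpn oyv
Hunk 3: at line 2 remove [wssg,euh,fjky] add [vbgc,zrn] -> 15 lines: szaz tfmc agv vbgc zrn rrmt hzuqa dlxf obno rewl oirog hyv mnfh pgnpn oyv
Hunk 4: at line 6 remove [dlxf,obno,rewl] add [jrqit] -> 13 lines: szaz tfmc agv vbgc zrn rrmt hzuqa jrqit oirog hyv mnfh pgnpn oyv
Hunk 5: at line 1 remove [agv,vbgc] add [kfj,mgntq,ycdu] -> 14 lines: szaz tfmc kfj mgntq ycdu zrn rrmt hzuqa jrqit oirog hyv mnfh pgnpn oyv
Hunk 6: at line 7 remove [hzuqa,jrqit] add [may,uda,spgrk] -> 15 lines: szaz tfmc kfj mgntq ycdu zrn rrmt may uda spgrk oirog hyv mnfh pgnpn oyv
Hunk 7: at line 12 remove [mnfh,pgnpn] add [pgma,vxwt,zjt] -> 16 lines: szaz tfmc kfj mgntq ycdu zrn rrmt may uda spgrk oirog hyv pgma vxwt zjt oyv
Final line count: 16

Answer: 16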